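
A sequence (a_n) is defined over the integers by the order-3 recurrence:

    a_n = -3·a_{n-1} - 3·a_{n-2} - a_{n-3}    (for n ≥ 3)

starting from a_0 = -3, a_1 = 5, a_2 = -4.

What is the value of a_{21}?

a_3 = -3·-4 + -3·5 + -1·-3 = 0
a_4 = -3·0 + -3·-4 + -1·5 = 7
a_5 = -3·7 + -3·0 + -1·-4 = -17
a_6 = -3·-17 + -3·7 + -1·0 = 30
a_7 = -3·30 + -3·-17 + -1·7 = -46
a_8 = -3·-46 + -3·30 + -1·-17 = 65
a_9 = -3·65 + -3·-46 + -1·30 = -87
a_10 = -3·-87 + -3·65 + -1·-46 = 112
a_11 = -3·112 + -3·-87 + -1·65 = -140
a_12 = -3·-140 + -3·112 + -1·-87 = 171
a_13 = -3·171 + -3·-140 + -1·112 = -205
a_14 = -3·-205 + -3·171 + -1·-140 = 242
a_15 = -3·242 + -3·-205 + -1·171 = -282
a_16 = -3·-282 + -3·242 + -1·-205 = 325
a_17 = -3·325 + -3·-282 + -1·242 = -371
a_18 = -3·-371 + -3·325 + -1·-282 = 420
a_19 = -3·420 + -3·-371 + -1·325 = -472
a_20 = -3·-472 + -3·420 + -1·-371 = 527
a_21 = -3·527 + -3·-472 + -1·420 = -585

-585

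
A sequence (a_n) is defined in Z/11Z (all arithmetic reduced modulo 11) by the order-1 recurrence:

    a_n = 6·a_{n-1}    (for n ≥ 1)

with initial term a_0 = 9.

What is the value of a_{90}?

9

a_1 = 6·9 = 10
a_2 = 6·10 = 5
a_3 = 6·5 = 8
a_4 = 6·8 = 4
a_5 = 6·4 = 2
a_6 = 6·2 = 1
a_7 = 6·1 = 6
a_8 = 6·6 = 3
a_9 = 6·3 = 7
a_10 = 6·7 = 9
(a_10) = (9) = (a_0), so the sequence has period 10.
90 ≡ 0 (mod 10), hence a_90 = a_0 = 9.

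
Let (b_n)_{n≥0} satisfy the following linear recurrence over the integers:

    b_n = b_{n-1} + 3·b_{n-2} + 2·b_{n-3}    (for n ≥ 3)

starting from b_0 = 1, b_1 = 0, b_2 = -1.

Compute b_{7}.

b_3 = 1·-1 + 3·0 + 2·1 = 1
b_4 = 1·1 + 3·-1 + 2·0 = -2
b_5 = 1·-2 + 3·1 + 2·-1 = -1
b_6 = 1·-1 + 3·-2 + 2·1 = -5
b_7 = 1·-5 + 3·-1 + 2·-2 = -12

-12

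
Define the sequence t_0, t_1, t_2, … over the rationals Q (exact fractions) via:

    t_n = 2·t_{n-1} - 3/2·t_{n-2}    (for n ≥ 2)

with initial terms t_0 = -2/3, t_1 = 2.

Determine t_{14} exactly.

3485/64

t_2 = 2·2 + -3/2·-2/3 = 5
t_3 = 2·5 + -3/2·2 = 7
t_4 = 2·7 + -3/2·5 = 13/2
t_5 = 2·13/2 + -3/2·7 = 5/2
t_6 = 2·5/2 + -3/2·13/2 = -19/4
t_7 = 2·-19/4 + -3/2·5/2 = -53/4
t_8 = 2·-53/4 + -3/2·-19/4 = -155/8
t_9 = 2·-155/8 + -3/2·-53/4 = -151/8
t_10 = 2·-151/8 + -3/2·-155/8 = -139/16
t_11 = 2·-139/16 + -3/2·-151/8 = 175/16
t_12 = 2·175/16 + -3/2·-139/16 = 1117/32
t_13 = 2·1117/32 + -3/2·175/16 = 1709/32
t_14 = 2·1709/32 + -3/2·1117/32 = 3485/64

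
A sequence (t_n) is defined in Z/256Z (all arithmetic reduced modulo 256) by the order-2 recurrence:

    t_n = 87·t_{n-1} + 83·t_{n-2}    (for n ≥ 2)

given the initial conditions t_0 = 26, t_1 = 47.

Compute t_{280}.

247

t_2 = 87·47 + 83·26 = 103
t_3 = 87·103 + 83·47 = 62
t_4 = 87·62 + 83·103 = 119
t_5 = 87·119 + 83·62 = 139
t_6 = 87·139 + 83·119 = 210
t_7 = 87·210 + 83·139 = 111
Continuing the recurrence:
  t_8 = 207;  t_9 = 86;  t_10 = 87;  t_11 = 115;  t_12 = 74;  t_13 = 111
  t_14 = 183;  t_15 = 46;  t_16 = 247;  t_17 = 219;  t_18 = 130;  t_19 = 47
  t_20 = 31;  t_21 = 198;  t_22 = 87;  t_23 = 195;  t_24 = 122;  t_25 = 175
  t_26 = 7;  t_27 = 30;  t_28 = 119;  t_29 = 43;  t_30 = 50;  t_31 = 239
  t_32 = 111;  t_33 = 54;  t_34 = 87;  t_35 = 19;  t_36 = 170;  t_37 = 239
  t_38 = 87;  t_39 = 14;  t_40 = 247;  t_41 = 123;  t_42 = 226;  t_43 = 175
  t_44 = 191;  t_45 = 166;  t_46 = 87;  t_47 = 99;  t_48 = 218;  t_49 = 47
  t_50 = 167;  t_51 = 254;  t_52 = 119;  t_53 = 203;  t_54 = 146;  t_55 = 111
  t_56 = 15;  t_57 = 22;  t_58 = 87;  t_59 = 179;  t_60 = 10;  t_61 = 111
  t_62 = 247;  t_63 = 238;  t_64 = 247;  t_65 = 27;  t_66 = 66;  t_67 = 47
  t_68 = 95;  t_69 = 134;  t_70 = 87;  t_71 = 3;  t_72 = 58;  t_73 = 175
  t_74 = 71;  t_75 = 222;  t_76 = 119;  t_77 = 107;  t_78 = 242;  t_79 = 239
  t_80 = 175;  t_81 = 246;  t_82 = 87;  t_83 = 83;  t_84 = 106;  t_85 = 239
  t_86 = 151;  t_87 = 206;  t_88 = 247;  t_89 = 187;  t_90 = 162;  t_91 = 175
  t_92 = 255;  t_93 = 102;  t_94 = 87;  t_95 = 163;  t_96 = 154;  t_97 = 47
  t_98 = 231;  t_99 = 190;  t_100 = 119;  t_101 = 11;  t_102 = 82;  t_103 = 111
  t_104 = 79;  t_105 = 214;  t_106 = 87;  t_107 = 243;  t_108 = 202;  t_109 = 111
  t_110 = 55;  t_111 = 174;  t_112 = 247;  t_113 = 91;  t_114 = 2;  t_115 = 47
  t_116 = 159;  t_117 = 70;  t_118 = 87;  t_119 = 67;  t_120 = 250;  t_121 = 175
  t_122 = 135;  t_123 = 158;  t_124 = 119;  t_125 = 171;  t_126 = 178;  t_127 = 239
  t_128 = 239;  t_129 = 182;  t_130 = 87;  t_131 = 147;  t_132 = 42;  t_133 = 239
  t_134 = 215;  t_135 = 142;  t_136 = 247;  t_137 = 251;  t_138 = 98;  t_139 = 175
  t_140 = 63;  t_141 = 38;  t_142 = 87;  t_143 = 227;  t_144 = 90;  t_145 = 47
  t_146 = 39;  t_147 = 126;  t_148 = 119;  t_149 = 75;  t_150 = 18;  t_151 = 111
  t_152 = 143;  t_153 = 150;  t_154 = 87;  t_155 = 51;  t_156 = 138;  t_157 = 111
  t_158 = 119;  t_159 = 110;  t_160 = 247;  t_161 = 155;  t_162 = 194;  t_163 = 47
  t_164 = 223;  t_165 = 6;  t_166 = 87;  t_167 = 131;  t_168 = 186;  t_169 = 175
  t_170 = 199;  t_171 = 94;  t_172 = 119;  t_173 = 235;  t_174 = 114;  t_175 = 239
  t_176 = 47;  t_177 = 118;  t_178 = 87;  t_179 = 211;  t_180 = 234;  t_181 = 239
  t_182 = 23;  t_183 = 78;  t_184 = 247;  t_185 = 59;  t_186 = 34;  t_187 = 175
  t_188 = 127;  t_189 = 230;  t_190 = 87;  t_191 = 35;  t_192 = 26;  t_193 = 47
  t_194 = 103;  t_195 = 62;  t_196 = 119;  t_197 = 139;  t_198 = 210;  t_199 = 111
  t_200 = 207;  t_201 = 86;  t_202 = 87;  t_203 = 115;  t_204 = 74;  t_205 = 111
  t_206 = 183;  t_207 = 46;  t_208 = 247;  t_209 = 219;  t_210 = 130;  t_211 = 47
  t_212 = 31;  t_213 = 198;  t_214 = 87;  t_215 = 195;  t_216 = 122;  t_217 = 175
  t_218 = 7;  t_219 = 30;  t_220 = 119;  t_221 = 43;  t_222 = 50;  t_223 = 239
  t_224 = 111;  t_225 = 54;  t_226 = 87;  t_227 = 19;  t_228 = 170;  t_229 = 239
  t_230 = 87;  t_231 = 14;  t_232 = 247;  t_233 = 123;  t_234 = 226;  t_235 = 175
  t_236 = 191;  t_237 = 166;  t_238 = 87;  t_239 = 99;  t_240 = 218;  t_241 = 47
  t_242 = 167;  t_243 = 254;  t_244 = 119;  t_245 = 203;  t_246 = 146;  t_247 = 111
  t_248 = 15;  t_249 = 22;  t_250 = 87;  t_251 = 179;  t_252 = 10;  t_253 = 111
  t_254 = 247;  t_255 = 238;  t_256 = 247;  t_257 = 27;  t_258 = 66;  t_259 = 47
  t_260 = 95;  t_261 = 134;  t_262 = 87;  t_263 = 3;  t_264 = 58;  t_265 = 175
  t_266 = 71;  t_267 = 222;  t_268 = 119;  t_269 = 107;  t_270 = 242;  t_271 = 239
  t_272 = 175;  t_273 = 246;  t_274 = 87;  t_275 = 83;  t_276 = 106;  t_277 = 239
  t_278 = 151
t_279 = 87·151 + 83·239 = 206
t_280 = 87·206 + 83·151 = 247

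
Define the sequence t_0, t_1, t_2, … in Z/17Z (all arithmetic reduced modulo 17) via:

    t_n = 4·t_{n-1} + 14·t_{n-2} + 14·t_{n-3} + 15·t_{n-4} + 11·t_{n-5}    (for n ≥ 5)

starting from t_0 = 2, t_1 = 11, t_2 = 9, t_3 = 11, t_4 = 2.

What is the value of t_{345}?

15

t_5 = 4·2 + 14·11 + 14·9 + 15·11 + 11·2 = 16
t_6 = 4·16 + 14·2 + 14·11 + 15·9 + 11·11 = 9
t_7 = 4·9 + 14·16 + 14·2 + 15·11 + 11·9 = 8
t_8 = 4·8 + 14·9 + 14·16 + 15·2 + 11·11 = 6
t_9 = 4·6 + 14·8 + 14·9 + 15·16 + 11·2 = 14
t_10 = 4·14 + 14·6 + 14·8 + 15·9 + 11·16 = 2
Continuing the recurrence:
  t_11 = 14;  t_12 = 16;  t_13 = 3;  t_14 = 4;  t_15 = 4;  t_16 = 15
  t_17 = 2;  t_18 = 10;  t_19 = 8;  t_20 = 10;  t_21 = 11;  t_22 = 9
  t_23 = 16;  t_24 = 4;  t_25 = 12;  t_26 = 6;  t_27 = 9;  t_28 = 14
  t_29 = 14;  t_30 = 5;  t_31 = 1;  t_32 = 1;  t_33 = 10;  t_34 = 8
  t_35 = 1;  t_36 = 10;  t_37 = 4;  t_38 = 9;  t_39 = 12;  t_40 = 0
  t_41 = 5;  t_42 = 10;  t_43 = 15;  t_44 = 11;  t_45 = 10;  t_46 = 14
  t_47 = 5;  t_48 = 6;  t_49 = 0;  t_50 = 15;  t_51 = 16;  t_52 = 11
  t_53 = 0;  t_54 = 8;  t_55 = 13;  t_56 = 12;  t_57 = 4;  t_58 = 10
  t_59 = 3;  t_60 = 4;  t_61 = 16;  t_62 = 16;  t_63 = 6;  t_64 = 4
  t_65 = 13;  t_66 = 13;  t_67 = 12;  t_68 = 11;  t_69 = 4;  t_70 = 13
  t_71 = 7;  t_72 = 2;  t_73 = 10;  t_74 = 14;  t_75 = 13;  t_76 = 2
  t_77 = 14;  t_78 = 8;  t_79 = 10;  t_80 = 11;  t_81 = 1;  t_82 = 11
  t_83 = 8;  t_84 = 16;  t_85 = 7;  t_86 = 13;  t_87 = 3;  t_88 = 8
  t_89 = 10;  t_90 = 7;  t_91 = 9;  t_92 = 2;  t_93 = 11;  t_94 = 5
  t_95 = 6;  t_96 = 3;  t_97 = 13;  t_98 = 0;  t_99 = 12;  t_100 = 1
  t_101 = 9;  t_102 = 4;  t_103 = 13;  t_104 = 7;  t_105 = 4;  t_106 = 13
  t_107 = 3;  t_108 = 5;  t_109 = 7;  t_110 = 5;  t_111 = 2;  t_112 = 12
  t_113 = 0;  t_114 = 8;  t_115 = 13;  t_116 = 9;  t_117 = 3;  t_118 = 15
  t_119 = 1;  t_120 = 7;  t_121 = 5;  t_122 = 16;  t_123 = 4;  t_124 = 1
  t_125 = 11;  t_126 = 1;  t_127 = 0;  t_128 = 6;  t_129 = 10;  t_130 = 5
  t_131 = 0;  t_132 = 11;  t_133 = 7;  t_134 = 10;  t_135 = 7;  t_136 = 6
  t_137 = 12;  t_138 = 15;  t_139 = 0;  t_140 = 1;  t_141 = 1;  t_142 = 1
  t_143 = 10;  t_144 = 15;  t_145 = 2;  t_146 = 10;  t_147 = 14;  t_148 = 15
  t_149 = 13;  t_150 = 1;  t_151 = 2;  t_152 = 5;  t_153 = 14;  t_154 = 6
  t_155 = 8;  t_156 = 1;  t_157 = 6;  t_158 = 3;  t_159 = 7;  t_160 = 2
  t_161 = 11;  t_162 = 9;  t_163 = 16;  t_164 = 9;  t_165 = 12;  t_166 = 8
  t_167 = 2;  t_168 = 4;  t_169 = 10;  t_170 = 2;  t_171 = 16;  t_172 = 8
  t_173 = 2;  t_174 = 8;  t_175 = 9;  t_176 = 13;  t_177 = 0;  t_178 = 8
  t_179 = 12;  t_180 = 12;  t_181 = 12;  t_182 = 11;  t_183 = 2;  t_184 = 13
  t_185 = 2;  t_186 = 5;  t_187 = 7;  t_188 = 3;  t_189 = 13;  t_190 = 0
  t_191 = 10;  t_192 = 4;  t_193 = 10;  t_194 = 5;  t_195 = 9;  t_196 = 8
  t_197 = 14;  t_198 = 3;  t_199 = 0;  t_200 = 15;  t_201 = 9;  t_202 = 3
  t_203 = 7;  t_204 = 13;  t_205 = 16;  t_206 = 12;  t_207 = 14;  t_208 = 6
  t_209 = 6;  t_210 = 14;  t_211 = 5;  t_212 = 0;  t_213 = 14;  t_214 = 11
  t_215 = 10;  t_216 = 3;  t_217 = 6;  t_218 = 15;  t_219 = 15;  t_220 = 16
  t_221 = 12;  t_222 = 8;  t_223 = 15;  t_224 = 14;  t_225 = 3;  t_226 = 7
  t_227 = 1;  t_228 = 9;  t_229 = 7;  t_230 = 0;  t_231 = 10;  t_232 = 12
  t_233 = 1;  t_234 = 15;  t_235 = 1;  t_236 = 8;  t_237 = 12;  t_238 = 2
  t_239 = 9;  t_240 = 6;  t_241 = 4;  t_242 = 14;  t_243 = 13;  t_244 = 0
  t_245 = 11;  t_246 = 4;  t_247 = 9;  t_248 = 15;  t_249 = 16;  t_250 = 3
  t_251 = 13;  t_252 = 13;  t_253 = 1;  t_254 = 11;  t_255 = 9;  t_256 = 15
  t_257 = 5;  t_258 = 5;  t_259 = 12;  t_260 = 2;  t_261 = 10;  t_262 = 9
  t_263 = 14;  t_264 = 8;  t_265 = 16;  t_266 = 5;  t_267 = 2;  t_268 = 15
  t_269 = 10;  t_270 = 2;  t_271 = 1;  t_272 = 11;  t_273 = 10;  t_274 = 8
  t_275 = 6;  t_276 = 10;  t_277 = 14;  t_278 = 0;  t_279 = 4;  t_280 = 3
  t_281 = 14;  t_282 = 2;  t_283 = 0;  t_284 = 7;  t_285 = 10;  t_286 = 16
  t_287 = 1;  t_288 = 14;  t_289 = 11;  t_290 = 9;  t_291 = 16;  t_292 = 4
  t_293 = 5;  t_294 = 12;  t_295 = 3;  t_296 = 10;  t_297 = 12;  t_298 = 6
  t_299 = 16;  t_300 = 6;  t_301 = 10;  t_302 = 9;  t_303 = 5;  t_304 = 8
  t_305 = 2;  t_306 = 10;  t_307 = 14;  t_308 = 8;  t_309 = 10;  t_310 = 10
  t_311 = 0;  t_312 = 10;  t_313 = 10;  t_314 = 15;  t_315 = 8;  t_316 = 5
  t_317 = 7;  t_318 = 1;  t_319 = 15;  t_320 = 12;  t_321 = 7;  t_322 = 5
  t_323 = 12;  t_324 = 0;  t_325 = 16;  t_326 = 10;  t_327 = 6;  t_328 = 10
  t_329 = 11;  t_330 = 16;  t_331 = 14;  t_332 = 4;  t_333 = 14;  t_334 = 6
  t_335 = 16;  t_336 = 14;  t_337 = 6;  t_338 = 8;  t_339 = 6;  t_340 = 11
  t_341 = 8;  t_342 = 14;  t_343 = 7
t_344 = 4·7 + 14·14 + 14·8 + 15·11 + 11·6 = 6
t_345 = 4·6 + 14·7 + 14·14 + 15·8 + 11·11 = 15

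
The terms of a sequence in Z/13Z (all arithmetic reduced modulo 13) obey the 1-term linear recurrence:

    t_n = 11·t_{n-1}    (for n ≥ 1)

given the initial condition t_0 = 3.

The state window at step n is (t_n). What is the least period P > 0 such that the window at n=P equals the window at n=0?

12

n=0: window = (3)
n=1: window = (7)
n=2: window = (12)
n=3: window = (2)
n=4: window = (9)
n=5: window = (8)
n=6: window = (10)
n=7: window = (6)
n=8: window = (1)
n=9: window = (11)
n=10: window = (4)
n=11: window = (5)
n=12: window = (3)
window at n=12 equals window at n=0 → period = 12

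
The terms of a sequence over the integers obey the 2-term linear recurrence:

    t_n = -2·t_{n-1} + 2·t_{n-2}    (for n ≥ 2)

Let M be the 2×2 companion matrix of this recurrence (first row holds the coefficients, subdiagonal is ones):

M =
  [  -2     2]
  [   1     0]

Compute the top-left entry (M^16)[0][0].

(M^16)[0][0] is the top entry after applying M 16 times to the unit state (1, 0). Equivalently it is h_{17} for the auxiliary sequence (h_n) obeying the same recurrence with h_1 = 1 and h_i = 0 for 0 ≤ i < 1:
h_2 = -2·1 + 2·0 = -2
h_3 = -2·-2 + 2·1 = 6
h_4 = -2·6 + 2·-2 = -16
h_5 = -2·-16 + 2·6 = 44
h_6 = -2·44 + 2·-16 = -120
h_7 = -2·-120 + 2·44 = 328
h_8 = -2·328 + 2·-120 = -896
h_9 = -2·-896 + 2·328 = 2448
h_10 = -2·2448 + 2·-896 = -6688
h_11 = -2·-6688 + 2·2448 = 18272
h_12 = -2·18272 + 2·-6688 = -49920
h_13 = -2·-49920 + 2·18272 = 136384
h_14 = -2·136384 + 2·-49920 = -372608
h_15 = -2·-372608 + 2·136384 = 1017984
h_16 = -2·1017984 + 2·-372608 = -2781184
h_17 = -2·-2781184 + 2·1017984 = 7598336

7598336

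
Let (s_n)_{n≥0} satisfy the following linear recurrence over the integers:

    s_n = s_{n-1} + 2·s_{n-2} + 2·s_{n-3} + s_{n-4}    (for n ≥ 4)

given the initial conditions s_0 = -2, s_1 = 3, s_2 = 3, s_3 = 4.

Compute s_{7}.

164

s_4 = 1·4 + 2·3 + 2·3 + 1·-2 = 14
s_5 = 1·14 + 2·4 + 2·3 + 1·3 = 31
s_6 = 1·31 + 2·14 + 2·4 + 1·3 = 70
s_7 = 1·70 + 2·31 + 2·14 + 1·4 = 164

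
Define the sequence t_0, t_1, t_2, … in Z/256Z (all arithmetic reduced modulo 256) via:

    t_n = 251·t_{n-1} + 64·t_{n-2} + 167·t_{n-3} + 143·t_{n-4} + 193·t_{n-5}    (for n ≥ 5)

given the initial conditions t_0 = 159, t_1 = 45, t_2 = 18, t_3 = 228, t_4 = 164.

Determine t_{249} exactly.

61

t_5 = 251·164 + 64·228 + 167·18 + 143·45 + 193·159 = 140
t_6 = 251·140 + 64·164 + 167·228 + 143·18 + 193·45 = 251
t_7 = 251·251 + 64·140 + 167·164 + 143·228 + 193·18 = 3
t_8 = 251·3 + 64·251 + 167·140 + 143·164 + 193·228 = 133
t_9 = 251·133 + 64·3 + 167·251 + 143·140 + 193·164 = 188
t_10 = 251·188 + 64·133 + 167·3 + 143·251 + 193·140 = 74
Continuing the recurrence:
  t_11 = 57;  t_12 = 149;  t_13 = 230;  t_14 = 3;  t_15 = 69;  t_16 = 165
  t_17 = 203;  t_18 = 95;  t_19 = 86;  t_20 = 175;  t_21 = 216;  t_22 = 190
  t_23 = 28;  t_24 = 115;  t_25 = 74;  t_26 = 140;  t_27 = 171;  t_28 = 72
  t_29 = 181;  t_30 = 2;  t_31 = 63;  t_32 = 123;  t_33 = 10;  t_34 = 58
  t_35 = 78;  t_36 = 180;  t_37 = 35;  t_38 = 35;  t_39 = 201;  t_40 = 2
  t_41 = 76;  t_42 = 19;  t_43 = 153;  t_44 = 254;  t_45 = 165;  t_46 = 255
  t_47 = 193;  t_48 = 217;  t_49 = 5;  t_50 = 228;  t_51 = 105;  t_52 = 238
  t_53 = 186;  t_54 = 126;  t_55 = 215;  t_56 = 190;  t_57 = 144;  t_58 = 141
  t_59 = 72;  t_60 = 1;  t_61 = 164;  t_62 = 87;  t_63 = 121;  t_64 = 54
  t_65 = 80;  t_66 = 28;  t_67 = 220;  t_68 = 71;  t_69 = 71;  t_70 = 213
  t_71 = 232;  t_72 = 142;  t_73 = 93;  t_74 = 137;  t_75 = 98;  t_76 = 59
  t_77 = 185;  t_78 = 181;  t_79 = 59;  t_80 = 159;  t_81 = 138;  t_82 = 31
  t_83 = 8;  t_84 = 234;  t_85 = 156;  t_86 = 7;  t_87 = 90;  t_88 = 128
  t_89 = 31;  t_90 = 160;  t_91 = 173;  t_92 = 50;  t_93 = 119;  t_94 = 199
  t_95 = 190;  t_96 = 6;  t_97 = 94;  t_98 = 124;  t_99 = 39;  t_100 = 39
  t_101 = 233;  t_102 = 198;  t_103 = 24;  t_104 = 55;  t_105 = 165;  t_106 = 114
  t_107 = 149;  t_108 = 11;  t_109 = 9;  t_110 = 217;  t_111 = 93;  t_112 = 200
  t_113 = 57;  t_114 = 142;  t_115 = 126;  t_116 = 14;  t_117 = 123;  t_118 = 150
  t_119 = 100;  t_120 = 153;  t_121 = 32;  t_122 = 97;  t_123 = 220;  t_124 = 175
  t_125 = 21;  t_126 = 42;  t_127 = 156;  t_128 = 196;  t_129 = 60;  t_130 = 227
  t_131 = 59;  t_132 = 213;  t_133 = 244;  t_134 = 2;  t_135 = 1;  t_136 = 29
  t_137 = 222;  t_138 = 163;  t_139 = 77;  t_140 = 5;  t_141 = 91;  t_142 = 31
  t_143 = 78;  t_144 = 111;  t_145 = 40;  t_146 = 198;  t_147 = 124;  t_148 = 251
  t_149 = 74;  t_150 = 244;  t_151 = 3;  t_152 = 232;  t_153 = 245;  t_154 = 66
  t_155 = 239;  t_156 = 131;  t_157 = 2;  t_158 = 50;  t_159 = 62;  t_160 = 244
  t_161 = 59;  t_162 = 187;  t_163 = 153;  t_164 = 74;  t_165 = 180;  t_166 = 187
  t_167 = 17;  t_168 = 134;  t_169 = 245;  t_170 = 247;  t_171 = 81;  t_172 = 169
  t_173 = 245;  t_174 = 252;  t_175 = 9;  t_176 = 30;  t_177 = 82;  t_178 = 62
  t_179 = 223;  t_180 = 46;  t_181 = 184;  t_182 = 213;  t_183 = 40;  t_184 = 81
  t_185 = 212;  t_186 = 231;  t_187 = 65;  t_188 = 46;  t_189 = 136;  t_190 = 28
  t_191 = 236;  t_192 = 207;  t_193 = 223;  t_194 = 133;  t_195 = 32;  t_196 = 166
  t_197 = 37;  t_198 = 17;  t_199 = 90;  t_200 = 123;  t_201 = 1;  t_202 = 213
  t_203 = 107;  t_204 = 95;  t_205 = 34;  t_206 = 159;  t_207 = 184;  t_208 = 18
  t_209 = 252;  t_210 = 15;  t_211 = 26;  t_212 = 104;  t_213 = 151;  t_214 = 96
  t_215 = 141;  t_216 = 114;  t_217 = 103;  t_218 = 239;  t_219 = 150;  t_220 = 254
  t_221 = 238;  t_222 = 220;  t_223 = 223;  t_224 = 223;  t_225 = 89;  t_226 = 206
  t_227 = 32;  t_228 = 159;  t_229 = 29;  t_230 = 58;  t_231 = 5;  t_232 = 67
  t_233 = 217;  t_234 = 9;  t_235 = 77;  t_236 = 128;  t_237 = 89;  t_238 = 30
  t_239 = 246;  t_240 = 78;  t_241 = 195;  t_242 = 6;  t_243 = 140;  t_244 = 1
  t_245 = 160;  t_246 = 209;  t_247 = 76
t_248 = 251·76 + 64·209 + 167·160 + 143·1 + 193·140 = 63
t_249 = 251·63 + 64·76 + 167·209 + 143·160 + 193·1 = 61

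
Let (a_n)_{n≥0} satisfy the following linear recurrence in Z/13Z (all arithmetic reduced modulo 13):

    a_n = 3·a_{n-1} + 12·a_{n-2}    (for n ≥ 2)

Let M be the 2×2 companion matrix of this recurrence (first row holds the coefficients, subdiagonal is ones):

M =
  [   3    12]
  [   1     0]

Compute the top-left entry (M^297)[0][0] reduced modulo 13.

8

(M^297)[0][0] is the top entry after applying M 297 times to the unit state (1, 0). Equivalently it is h_{298} for the auxiliary sequence (h_n) obeying the same recurrence with h_1 = 1 and h_i = 0 for 0 ≤ i < 1:
h_2 = 3·1 + 12·0 = 3
h_3 = 3·3 + 12·1 = 8
h_4 = 3·8 + 12·3 = 8
h_5 = 3·8 + 12·8 = 3
h_6 = 3·3 + 12·8 = 1
h_7 = 3·1 + 12·3 = 0
h_8 = 3·0 + 12·1 = 12
h_9 = 3·12 + 12·0 = 10
h_10 = 3·10 + 12·12 = 5
h_11 = 3·5 + 12·10 = 5
h_12 = 3·5 + 12·5 = 10
h_13 = 3·10 + 12·5 = 12
h_14 = 3·12 + 12·10 = 0
h_15 = 3·0 + 12·12 = 1
(h_14, h_15) = (0, 1) = (h_0, h_1), so the sequence has period 14.
298 ≡ 4 (mod 14), hence h_298 = h_4 = 8.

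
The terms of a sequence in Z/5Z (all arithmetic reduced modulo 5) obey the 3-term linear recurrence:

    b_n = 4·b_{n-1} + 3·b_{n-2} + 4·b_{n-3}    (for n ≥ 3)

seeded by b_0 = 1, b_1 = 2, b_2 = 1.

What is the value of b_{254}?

1

b_3 = 4·1 + 3·2 + 4·1 = 4
b_4 = 4·4 + 3·1 + 4·2 = 2
b_5 = 4·2 + 3·4 + 4·1 = 4
b_6 = 4·4 + 3·2 + 4·4 = 3
b_7 = 4·3 + 3·4 + 4·2 = 2
b_8 = 4·2 + 3·3 + 4·4 = 3
b_9 = 4·3 + 3·2 + 4·3 = 0
b_10 = 4·0 + 3·3 + 4·2 = 2
b_11 = 4·2 + 3·0 + 4·3 = 0
b_12 = 4·0 + 3·2 + 4·0 = 1
b_13 = 4·1 + 3·0 + 4·2 = 2
b_14 = 4·2 + 3·1 + 4·0 = 1
(b_12, b_13, b_14) = (1, 2, 1) = (b_0, b_1, b_2), so the sequence has period 12.
254 ≡ 2 (mod 12), hence b_254 = b_2 = 1.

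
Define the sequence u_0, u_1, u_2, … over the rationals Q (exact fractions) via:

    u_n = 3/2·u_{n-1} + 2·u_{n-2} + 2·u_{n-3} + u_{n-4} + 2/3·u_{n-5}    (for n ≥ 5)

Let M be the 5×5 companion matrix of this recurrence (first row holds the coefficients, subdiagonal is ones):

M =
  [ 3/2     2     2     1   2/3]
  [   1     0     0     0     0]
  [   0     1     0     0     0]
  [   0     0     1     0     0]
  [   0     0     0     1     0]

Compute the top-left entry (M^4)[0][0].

(M^4)[0][0] is the top entry after applying M 4 times to the unit state (1, 0, 0, 0, 0). Equivalently it is h_{8} for the auxiliary sequence (h_n) obeying the same recurrence with h_4 = 1 and h_i = 0 for 0 ≤ i < 4:
h_5 = 3/2·1 + 2·0 + 2·0 + 1·0 + 2/3·0 = 3/2
h_6 = 3/2·3/2 + 2·1 + 2·0 + 1·0 + 2/3·0 = 17/4
h_7 = 3/2·17/4 + 2·3/2 + 2·1 + 1·0 + 2/3·0 = 91/8
h_8 = 3/2·91/8 + 2·17/4 + 2·3/2 + 1·1 + 2/3·0 = 473/16

473/16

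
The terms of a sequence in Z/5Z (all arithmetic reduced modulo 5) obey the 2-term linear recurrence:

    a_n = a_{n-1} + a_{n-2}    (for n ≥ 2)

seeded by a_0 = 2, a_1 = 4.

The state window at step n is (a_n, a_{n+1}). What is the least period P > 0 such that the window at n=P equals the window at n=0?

20

n=0: window = (2, 4)
n=1: window = (4, 1)
n=2: window = (1, 0)
n=3: window = (0, 1)
n=4: window = (1, 1)
n=5: window = (1, 2)
n=6: window = (2, 3)
n=7: window = (3, 0)
n=8: window = (0, 3)
n=9: window = (3, 3)
n=10: window = (3, 1)
n=11: window = (1, 4)
n=12: window = (4, 0)
n=13: window = (0, 4)
n=14: window = (4, 4)
n=15: window = (4, 3)
n=16: window = (3, 2)
n=17: window = (2, 0)
n=18: window = (0, 2)
n=19: window = (2, 2)
n=20: window = (2, 4)
window at n=20 equals window at n=0 → period = 20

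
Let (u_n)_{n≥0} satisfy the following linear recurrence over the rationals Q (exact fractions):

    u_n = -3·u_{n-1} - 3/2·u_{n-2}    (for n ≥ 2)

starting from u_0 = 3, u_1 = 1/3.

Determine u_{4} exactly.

u_2 = -3·1/3 + -3/2·3 = -11/2
u_3 = -3·-11/2 + -3/2·1/3 = 16
u_4 = -3·16 + -3/2·-11/2 = -159/4

-159/4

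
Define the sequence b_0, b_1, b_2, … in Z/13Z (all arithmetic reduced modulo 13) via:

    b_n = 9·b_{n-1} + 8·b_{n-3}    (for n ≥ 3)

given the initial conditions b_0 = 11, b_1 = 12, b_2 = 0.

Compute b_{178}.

5

b_3 = 9·0 + 0·12 + 8·11 = 10
b_4 = 9·10 + 0·0 + 8·12 = 4
b_5 = 9·4 + 0·10 + 8·0 = 10
b_6 = 9·10 + 0·4 + 8·10 = 1
b_7 = 9·1 + 0·10 + 8·4 = 2
b_8 = 9·2 + 0·1 + 8·10 = 7
b_9 = 9·7 + 0·2 + 8·1 = 6
b_10 = 9·6 + 0·7 + 8·2 = 5
b_11 = 9·5 + 0·6 + 8·7 = 10
b_12 = 9·10 + 0·5 + 8·6 = 8
b_13 = 9·8 + 0·10 + 8·5 = 8
b_14 = 9·8 + 0·8 + 8·10 = 9
b_15 = 9·9 + 0·8 + 8·8 = 2
b_16 = 9·2 + 0·9 + 8·8 = 4
b_17 = 9·4 + 0·2 + 8·9 = 4
b_18 = 9·4 + 0·4 + 8·2 = 0
b_19 = 9·0 + 0·4 + 8·4 = 6
b_20 = 9·6 + 0·0 + 8·4 = 8
b_21 = 9·8 + 0·6 + 8·0 = 7
b_22 = 9·7 + 0·8 + 8·6 = 7
b_23 = 9·7 + 0·7 + 8·8 = 10
b_24 = 9·10 + 0·7 + 8·7 = 3
b_25 = 9·3 + 0·10 + 8·7 = 5
b_26 = 9·5 + 0·3 + 8·10 = 8
b_27 = 9·8 + 0·5 + 8·3 = 5
b_28 = 9·5 + 0·8 + 8·5 = 7
b_29 = 9·7 + 0·5 + 8·8 = 10
b_30 = 9·10 + 0·7 + 8·5 = 0
b_31 = 9·0 + 0·10 + 8·7 = 4
b_32 = 9·4 + 0·0 + 8·10 = 12
b_33 = 9·12 + 0·4 + 8·0 = 4
b_34 = 9·4 + 0·12 + 8·4 = 3
b_35 = 9·3 + 0·4 + 8·12 = 6
b_36 = 9·6 + 0·3 + 8·4 = 8
b_37 = 9·8 + 0·6 + 8·3 = 5
b_38 = 9·5 + 0·8 + 8·6 = 2
b_39 = 9·2 + 0·5 + 8·8 = 4
b_40 = 9·4 + 0·2 + 8·5 = 11
b_41 = 9·11 + 0·4 + 8·2 = 11
b_42 = 9·11 + 0·11 + 8·4 = 1
b_43 = 9·1 + 0·11 + 8·11 = 6
b_44 = 9·6 + 0·1 + 8·11 = 12
b_45 = 9·12 + 0·6 + 8·1 = 12
b_46 = 9·12 + 0·12 + 8·6 = 0
b_47 = 9·0 + 0·12 + 8·12 = 5
b_48 = 9·5 + 0·0 + 8·12 = 11
b_49 = 9·11 + 0·5 + 8·0 = 8
b_50 = 9·8 + 0·11 + 8·5 = 8
b_51 = 9·8 + 0·8 + 8·11 = 4
b_52 = 9·4 + 0·8 + 8·8 = 9
b_53 = 9·9 + 0·4 + 8·8 = 2
b_54 = 9·2 + 0·9 + 8·4 = 11
b_55 = 9·11 + 0·2 + 8·9 = 2
b_56 = 9·2 + 0·11 + 8·2 = 8
b_57 = 9·8 + 0·2 + 8·11 = 4
b_58 = 9·4 + 0·8 + 8·2 = 0
b_59 = 9·0 + 0·4 + 8·8 = 12
b_60 = 9·12 + 0·0 + 8·4 = 10
b_61 = 9·10 + 0·12 + 8·0 = 12
b_62 = 9·12 + 0·10 + 8·12 = 9
b_63 = 9·9 + 0·12 + 8·10 = 5
b_64 = 9·5 + 0·9 + 8·12 = 11
b_65 = 9·11 + 0·5 + 8·9 = 2
b_66 = 9·2 + 0·11 + 8·5 = 6
b_67 = 9·6 + 0·2 + 8·11 = 12
b_68 = 9·12 + 0·6 + 8·2 = 7
b_69 = 9·7 + 0·12 + 8·6 = 7
b_70 = 9·7 + 0·7 + 8·12 = 3
b_71 = 9·3 + 0·7 + 8·7 = 5
b_72 = 9·5 + 0·3 + 8·7 = 10
b_73 = 9·10 + 0·5 + 8·3 = 10
b_74 = 9·10 + 0·10 + 8·5 = 0
b_75 = 9·0 + 0·10 + 8·10 = 2
b_76 = 9·2 + 0·0 + 8·10 = 7
b_77 = 9·7 + 0·2 + 8·0 = 11
b_78 = 9·11 + 0·7 + 8·2 = 11
b_79 = 9·11 + 0·11 + 8·7 = 12
b_80 = 9·12 + 0·11 + 8·11 = 1
b_81 = 9·1 + 0·12 + 8·11 = 6
b_82 = 9·6 + 0·1 + 8·12 = 7
b_83 = 9·7 + 0·6 + 8·1 = 6
b_84 = 9·6 + 0·7 + 8·6 = 11
b_85 = 9·11 + 0·6 + 8·7 = 12
b_86 = 9·12 + 0·11 + 8·6 = 0
(b_84, b_85, b_86) = (11, 12, 0) = (b_0, b_1, b_2), so the sequence has period 84.
178 ≡ 10 (mod 84), hence b_178 = b_10 = 5.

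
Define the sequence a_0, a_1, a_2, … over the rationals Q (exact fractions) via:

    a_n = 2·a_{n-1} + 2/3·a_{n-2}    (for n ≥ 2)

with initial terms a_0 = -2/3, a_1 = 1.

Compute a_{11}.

2076704/729

a_2 = 2·1 + 2/3·-2/3 = 14/9
a_3 = 2·14/9 + 2/3·1 = 34/9
a_4 = 2·34/9 + 2/3·14/9 = 232/27
a_5 = 2·232/27 + 2/3·34/9 = 532/27
a_6 = 2·532/27 + 2/3·232/27 = 3656/81
a_7 = 2·3656/81 + 2/3·532/27 = 2792/27
a_8 = 2·2792/27 + 2/3·3656/81 = 57568/243
a_9 = 2·57568/243 + 2/3·2792/27 = 131888/243
a_10 = 2·131888/243 + 2/3·57568/243 = 906464/729
a_11 = 2·906464/729 + 2/3·131888/243 = 2076704/729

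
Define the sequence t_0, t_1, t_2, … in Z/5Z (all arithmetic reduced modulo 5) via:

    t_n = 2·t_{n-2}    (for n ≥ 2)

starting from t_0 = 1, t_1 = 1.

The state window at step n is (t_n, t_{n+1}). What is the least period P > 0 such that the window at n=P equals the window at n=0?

n=0: window = (1, 1)
n=1: window = (1, 2)
n=2: window = (2, 2)
n=3: window = (2, 4)
n=4: window = (4, 4)
n=5: window = (4, 3)
n=6: window = (3, 3)
n=7: window = (3, 1)
n=8: window = (1, 1)
window at n=8 equals window at n=0 → period = 8

8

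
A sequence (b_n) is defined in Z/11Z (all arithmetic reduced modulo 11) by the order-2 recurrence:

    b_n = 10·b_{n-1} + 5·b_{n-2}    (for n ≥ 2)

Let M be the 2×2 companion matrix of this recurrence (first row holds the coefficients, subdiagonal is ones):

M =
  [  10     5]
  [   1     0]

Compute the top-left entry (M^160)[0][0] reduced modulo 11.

(M^160)[0][0] is the top entry after applying M 160 times to the unit state (1, 0). Equivalently it is h_{161} for the auxiliary sequence (h_n) obeying the same recurrence with h_1 = 1 and h_i = 0 for 0 ≤ i < 1:
h_2 = 10·1 + 5·0 = 10
h_3 = 10·10 + 5·1 = 6
h_4 = 10·6 + 5·10 = 0
h_5 = 10·0 + 5·6 = 8
h_6 = 10·8 + 5·0 = 3
h_7 = 10·3 + 5·8 = 4
h_8 = 10·4 + 5·3 = 0
h_9 = 10·0 + 5·4 = 9
h_10 = 10·9 + 5·0 = 2
h_11 = 10·2 + 5·9 = 10
h_12 = 10·10 + 5·2 = 0
h_13 = 10·0 + 5·10 = 6
h_14 = 10·6 + 5·0 = 5
h_15 = 10·5 + 5·6 = 3
h_16 = 10·3 + 5·5 = 0
h_17 = 10·0 + 5·3 = 4
h_18 = 10·4 + 5·0 = 7
h_19 = 10·7 + 5·4 = 2
h_20 = 10·2 + 5·7 = 0
h_21 = 10·0 + 5·2 = 10
h_22 = 10·10 + 5·0 = 1
h_23 = 10·1 + 5·10 = 5
h_24 = 10·5 + 5·1 = 0
h_25 = 10·0 + 5·5 = 3
h_26 = 10·3 + 5·0 = 8
h_27 = 10·8 + 5·3 = 7
h_28 = 10·7 + 5·8 = 0
h_29 = 10·0 + 5·7 = 2
h_30 = 10·2 + 5·0 = 9
h_31 = 10·9 + 5·2 = 1
h_32 = 10·1 + 5·9 = 0
h_33 = 10·0 + 5·1 = 5
h_34 = 10·5 + 5·0 = 6
h_35 = 10·6 + 5·5 = 8
h_36 = 10·8 + 5·6 = 0
h_37 = 10·0 + 5·8 = 7
h_38 = 10·7 + 5·0 = 4
h_39 = 10·4 + 5·7 = 9
h_40 = 10·9 + 5·4 = 0
h_41 = 10·0 + 5·9 = 1
(h_40, h_41) = (0, 1) = (h_0, h_1), so the sequence has period 40.
161 ≡ 1 (mod 40), hence h_161 = h_1 = 1.

1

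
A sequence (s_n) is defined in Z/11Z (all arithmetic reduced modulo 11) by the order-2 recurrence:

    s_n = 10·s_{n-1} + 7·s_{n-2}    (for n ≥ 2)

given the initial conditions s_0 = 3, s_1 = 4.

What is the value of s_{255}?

s_2 = 10·4 + 7·3 = 6
s_3 = 10·6 + 7·4 = 0
s_4 = 10·0 + 7·6 = 9
s_5 = 10·9 + 7·0 = 2
s_6 = 10·2 + 7·9 = 6
s_7 = 10·6 + 7·2 = 8
s_8 = 10·8 + 7·6 = 1
s_9 = 10·1 + 7·8 = 0
s_10 = 10·0 + 7·1 = 7
s_11 = 10·7 + 7·0 = 4
s_12 = 10·4 + 7·7 = 1
s_13 = 10·1 + 7·4 = 5
s_14 = 10·5 + 7·1 = 2
s_15 = 10·2 + 7·5 = 0
s_16 = 10·0 + 7·2 = 3
s_17 = 10·3 + 7·0 = 8
s_18 = 10·8 + 7·3 = 2
s_19 = 10·2 + 7·8 = 10
s_20 = 10·10 + 7·2 = 4
s_21 = 10·4 + 7·10 = 0
s_22 = 10·0 + 7·4 = 6
s_23 = 10·6 + 7·0 = 5
s_24 = 10·5 + 7·6 = 4
s_25 = 10·4 + 7·5 = 9
s_26 = 10·9 + 7·4 = 8
s_27 = 10·8 + 7·9 = 0
s_28 = 10·0 + 7·8 = 1
s_29 = 10·1 + 7·0 = 10
s_30 = 10·10 + 7·1 = 8
s_31 = 10·8 + 7·10 = 7
s_32 = 10·7 + 7·8 = 5
s_33 = 10·5 + 7·7 = 0
s_34 = 10·0 + 7·5 = 2
s_35 = 10·2 + 7·0 = 9
s_36 = 10·9 + 7·2 = 5
s_37 = 10·5 + 7·9 = 3
s_38 = 10·3 + 7·5 = 10
s_39 = 10·10 + 7·3 = 0
s_40 = 10·0 + 7·10 = 4
s_41 = 10·4 + 7·0 = 7
s_42 = 10·7 + 7·4 = 10
s_43 = 10·10 + 7·7 = 6
s_44 = 10·6 + 7·10 = 9
s_45 = 10·9 + 7·6 = 0
s_46 = 10·0 + 7·9 = 8
s_47 = 10·8 + 7·0 = 3
s_48 = 10·3 + 7·8 = 9
s_49 = 10·9 + 7·3 = 1
s_50 = 10·1 + 7·9 = 7
s_51 = 10·7 + 7·1 = 0
s_52 = 10·0 + 7·7 = 5
s_53 = 10·5 + 7·0 = 6
s_54 = 10·6 + 7·5 = 7
s_55 = 10·7 + 7·6 = 2
s_56 = 10·2 + 7·7 = 3
s_57 = 10·3 + 7·2 = 0
s_58 = 10·0 + 7·3 = 10
s_59 = 10·10 + 7·0 = 1
s_60 = 10·1 + 7·10 = 3
s_61 = 10·3 + 7·1 = 4
(s_60, s_61) = (3, 4) = (s_0, s_1), so the sequence has period 60.
255 ≡ 15 (mod 60), hence s_255 = s_15 = 0.

0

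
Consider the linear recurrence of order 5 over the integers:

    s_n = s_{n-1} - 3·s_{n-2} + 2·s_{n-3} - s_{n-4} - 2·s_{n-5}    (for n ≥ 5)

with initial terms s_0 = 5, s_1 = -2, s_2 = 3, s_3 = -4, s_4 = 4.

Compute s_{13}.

695

s_5 = 1·4 + -3·-4 + 2·3 + -1·-2 + -2·5 = 14
s_6 = 1·14 + -3·4 + 2·-4 + -1·3 + -2·-2 = -5
s_7 = 1·-5 + -3·14 + 2·4 + -1·-4 + -2·3 = -41
s_8 = 1·-41 + -3·-5 + 2·14 + -1·4 + -2·-4 = 6
s_9 = 1·6 + -3·-41 + 2·-5 + -1·14 + -2·4 = 97
s_10 = 1·97 + -3·6 + 2·-41 + -1·-5 + -2·14 = -26
s_11 = 1·-26 + -3·97 + 2·6 + -1·-41 + -2·-5 = -254
s_12 = 1·-254 + -3·-26 + 2·97 + -1·6 + -2·-41 = 94
s_13 = 1·94 + -3·-254 + 2·-26 + -1·97 + -2·6 = 695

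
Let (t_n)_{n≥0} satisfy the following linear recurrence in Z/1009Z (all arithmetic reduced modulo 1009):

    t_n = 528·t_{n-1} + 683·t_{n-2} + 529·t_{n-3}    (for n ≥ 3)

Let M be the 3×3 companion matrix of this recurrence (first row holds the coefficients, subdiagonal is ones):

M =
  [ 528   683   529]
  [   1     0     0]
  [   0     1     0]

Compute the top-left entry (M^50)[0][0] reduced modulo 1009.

495

(M^50)[0][0] is the top entry after applying M 50 times to the unit state (1, 0, 0). Equivalently it is h_{52} for the auxiliary sequence (h_n) obeying the same recurrence with h_2 = 1 and h_i = 0 for 0 ≤ i < 2:
h_3 = 528·1 + 683·0 + 529·0 = 528
h_4 = 528·528 + 683·1 + 529·0 = 983
h_5 = 528·983 + 683·528 + 529·1 = 329
h_6 = 528·329 + 683·983 + 529·528 = 387
h_7 = 528·387 + 683·329 + 529·983 = 590
h_8 = 528·590 + 683·387 + 529·329 = 195
h_9 = 528·195 + 683·590 + 529·387 = 317
h_10 = 528·317 + 683·195 + 529·590 = 208
h_11 = 528·208 + 683·317 + 529·195 = 665
h_12 = 528·665 + 683·208 + 529·317 = 991
h_13 = 528·991 + 683·665 + 529·208 = 782
h_14 = 528·782 + 683·991 + 529·665 = 682
h_15 = 528·682 + 683·782 + 529·991 = 796
h_16 = 528·796 + 683·682 + 529·782 = 180
h_17 = 528·180 + 683·796 + 529·682 = 576
h_18 = 528·576 + 683·180 + 529·796 = 592
h_19 = 528·592 + 683·576 + 529·180 = 58
h_20 = 528·58 + 683·592 + 529·576 = 67
h_21 = 528·67 + 683·58 + 529·592 = 702
h_22 = 528·702 + 683·67 + 529·58 = 112
h_23 = 528·112 + 683·702 + 529·67 = 933
h_24 = 528·933 + 683·112 + 529·702 = 90
h_25 = 528·90 + 683·933 + 529·112 = 374
h_26 = 528·374 + 683·90 + 529·933 = 794
h_27 = 528·794 + 683·374 + 529·90 = 849
h_28 = 528·849 + 683·794 + 529·374 = 827
h_29 = 528·827 + 683·849 + 529·794 = 742
h_30 = 528·742 + 683·827 + 529·849 = 201
h_31 = 528·201 + 683·742 + 529·827 = 28
h_32 = 528·28 + 683·201 + 529·742 = 734
h_33 = 528·734 + 683·28 + 529·201 = 433
h_34 = 528·433 + 683·734 + 529·28 = 116
h_35 = 528·116 + 683·433 + 529·734 = 631
h_36 = 528·631 + 683·116 + 529·433 = 738
h_37 = 528·738 + 683·631 + 529·116 = 135
h_38 = 528·135 + 683·738 + 529·631 = 24
h_39 = 528·24 + 683·135 + 529·738 = 869
h_40 = 528·869 + 683·24 + 529·135 = 770
h_41 = 528·770 + 683·869 + 529·24 = 756
h_42 = 528·756 + 683·770 + 529·869 = 431
h_43 = 528·431 + 683·756 + 529·770 = 986
h_44 = 528·986 + 683·431 + 529·756 = 69
h_45 = 528·69 + 683·986 + 529·431 = 508
h_46 = 528·508 + 683·69 + 529·986 = 484
h_47 = 528·484 + 683·508 + 529·69 = 320
h_48 = 528·320 + 683·484 + 529·508 = 415
h_49 = 528·415 + 683·320 + 529·484 = 533
h_50 = 528·533 + 683·415 + 529·320 = 606
h_51 = 528·606 + 683·533 + 529·415 = 487
h_52 = 528·487 + 683·606 + 529·533 = 495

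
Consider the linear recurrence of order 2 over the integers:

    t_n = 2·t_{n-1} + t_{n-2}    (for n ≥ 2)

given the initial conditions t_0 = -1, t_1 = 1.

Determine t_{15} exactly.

t_2 = 2·1 + 1·-1 = 1
t_3 = 2·1 + 1·1 = 3
t_4 = 2·3 + 1·1 = 7
t_5 = 2·7 + 1·3 = 17
t_6 = 2·17 + 1·7 = 41
t_7 = 2·41 + 1·17 = 99
t_8 = 2·99 + 1·41 = 239
t_9 = 2·239 + 1·99 = 577
t_10 = 2·577 + 1·239 = 1393
t_11 = 2·1393 + 1·577 = 3363
t_12 = 2·3363 + 1·1393 = 8119
t_13 = 2·8119 + 1·3363 = 19601
t_14 = 2·19601 + 1·8119 = 47321
t_15 = 2·47321 + 1·19601 = 114243

114243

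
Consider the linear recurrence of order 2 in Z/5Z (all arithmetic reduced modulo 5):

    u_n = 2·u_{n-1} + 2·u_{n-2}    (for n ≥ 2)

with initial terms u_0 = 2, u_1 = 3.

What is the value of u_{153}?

u_2 = 2·3 + 2·2 = 0
u_3 = 2·0 + 2·3 = 1
u_4 = 2·1 + 2·0 = 2
u_5 = 2·2 + 2·1 = 1
u_6 = 2·1 + 2·2 = 1
u_7 = 2·1 + 2·1 = 4
u_8 = 2·4 + 2·1 = 0
u_9 = 2·0 + 2·4 = 3
u_10 = 2·3 + 2·0 = 1
u_11 = 2·1 + 2·3 = 3
u_12 = 2·3 + 2·1 = 3
u_13 = 2·3 + 2·3 = 2
u_14 = 2·2 + 2·3 = 0
u_15 = 2·0 + 2·2 = 4
u_16 = 2·4 + 2·0 = 3
u_17 = 2·3 + 2·4 = 4
u_18 = 2·4 + 2·3 = 4
u_19 = 2·4 + 2·4 = 1
u_20 = 2·1 + 2·4 = 0
u_21 = 2·0 + 2·1 = 2
u_22 = 2·2 + 2·0 = 4
u_23 = 2·4 + 2·2 = 2
u_24 = 2·2 + 2·4 = 2
u_25 = 2·2 + 2·2 = 3
(u_24, u_25) = (2, 3) = (u_0, u_1), so the sequence has period 24.
153 ≡ 9 (mod 24), hence u_153 = u_9 = 3.

3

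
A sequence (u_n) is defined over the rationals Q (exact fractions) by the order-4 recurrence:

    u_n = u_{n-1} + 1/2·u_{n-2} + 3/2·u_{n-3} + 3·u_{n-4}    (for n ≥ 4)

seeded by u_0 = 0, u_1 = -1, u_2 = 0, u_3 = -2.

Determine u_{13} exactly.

u_4 = 1·-2 + 1/2·0 + 3/2·-1 + 3·0 = -7/2
u_5 = 1·-7/2 + 1/2·-2 + 3/2·0 + 3·-1 = -15/2
u_6 = 1·-15/2 + 1/2·-7/2 + 3/2·-2 + 3·0 = -49/4
u_7 = 1·-49/4 + 1/2·-15/2 + 3/2·-7/2 + 3·-2 = -109/4
u_8 = 1·-109/4 + 1/2·-49/4 + 3/2·-15/2 + 3·-7/2 = -441/8
u_9 = 1·-441/8 + 1/2·-109/4 + 3/2·-49/4 + 3·-15/2 = -877/8
u_10 = 1·-877/8 + 1/2·-441/8 + 3/2·-109/4 + 3·-49/4 = -3437/16
u_11 = 1·-3437/16 + 1/2·-877/8 + 3/2·-441/8 + 3·-109/4 = -6945/16
u_12 = 1·-6945/16 + 1/2·-3437/16 + 3/2·-877/8 + 3·-441/8 = -27881/32
u_13 = 1·-27881/32 + 1/2·-6945/16 + 3/2·-3437/16 + 3·-877/8 = -55661/32

-55661/32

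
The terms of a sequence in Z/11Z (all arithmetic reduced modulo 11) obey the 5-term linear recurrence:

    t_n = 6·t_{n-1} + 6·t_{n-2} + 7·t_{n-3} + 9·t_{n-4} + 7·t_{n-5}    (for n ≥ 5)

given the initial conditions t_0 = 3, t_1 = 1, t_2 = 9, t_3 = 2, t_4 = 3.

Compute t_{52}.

1

t_5 = 6·3 + 6·2 + 7·9 + 9·1 + 7·3 = 2
t_6 = 6·2 + 6·3 + 7·2 + 9·9 + 7·1 = 0
t_7 = 6·0 + 6·2 + 7·3 + 9·2 + 7·9 = 4
t_8 = 6·4 + 6·0 + 7·2 + 9·3 + 7·2 = 2
t_9 = 6·2 + 6·4 + 7·0 + 9·2 + 7·3 = 9
t_10 = 6·9 + 6·2 + 7·4 + 9·0 + 7·2 = 9
t_11 = 6·9 + 6·9 + 7·2 + 9·4 + 7·0 = 4
t_12 = 6·4 + 6·9 + 7·9 + 9·2 + 7·4 = 0
t_13 = 6·0 + 6·4 + 7·9 + 9·9 + 7·2 = 6
t_14 = 6·6 + 6·0 + 7·4 + 9·9 + 7·9 = 10
t_15 = 6·10 + 6·6 + 7·0 + 9·4 + 7·9 = 8
t_16 = 6·8 + 6·10 + 7·6 + 9·0 + 7·4 = 2
t_17 = 6·2 + 6·8 + 7·10 + 9·6 + 7·0 = 8
t_18 = 6·8 + 6·2 + 7·8 + 9·10 + 7·6 = 6
t_19 = 6·6 + 6·8 + 7·2 + 9·8 + 7·10 = 9
t_20 = 6·9 + 6·6 + 7·8 + 9·2 + 7·8 = 0
t_21 = 6·0 + 6·9 + 7·6 + 9·8 + 7·2 = 6
t_22 = 6·6 + 6·0 + 7·9 + 9·6 + 7·8 = 0
t_23 = 6·0 + 6·6 + 7·0 + 9·9 + 7·6 = 5
t_24 = 6·5 + 6·0 + 7·6 + 9·0 + 7·9 = 3
t_25 = 6·3 + 6·5 + 7·0 + 9·6 + 7·0 = 3
t_26 = 6·3 + 6·3 + 7·5 + 9·0 + 7·6 = 3
t_27 = 6·3 + 6·3 + 7·3 + 9·5 + 7·0 = 3
t_28 = 6·3 + 6·3 + 7·3 + 9·3 + 7·5 = 9
t_29 = 6·9 + 6·3 + 7·3 + 9·3 + 7·3 = 9
t_30 = 6·9 + 6·9 + 7·3 + 9·3 + 7·3 = 1
t_31 = 6·1 + 6·9 + 7·9 + 9·3 + 7·3 = 6
t_32 = 6·6 + 6·1 + 7·9 + 9·9 + 7·3 = 9
t_33 = 6·9 + 6·6 + 7·1 + 9·9 + 7·9 = 10
t_34 = 6·10 + 6·9 + 7·6 + 9·1 + 7·9 = 8
t_35 = 6·8 + 6·10 + 7·9 + 9·6 + 7·1 = 1
t_36 = 6·1 + 6·8 + 7·10 + 9·9 + 7·6 = 5
t_37 = 6·5 + 6·1 + 7·8 + 9·10 + 7·9 = 3
t_38 = 6·3 + 6·5 + 7·1 + 9·8 + 7·10 = 10
t_39 = 6·10 + 6·3 + 7·5 + 9·1 + 7·8 = 2
t_40 = 6·2 + 6·10 + 7·3 + 9·5 + 7·1 = 2
t_41 = 6·2 + 6·2 + 7·10 + 9·3 + 7·5 = 2
t_42 = 6·2 + 6·2 + 7·2 + 9·10 + 7·3 = 6
t_43 = 6·6 + 6·2 + 7·2 + 9·2 + 7·10 = 7
t_44 = 6·7 + 6·6 + 7·2 + 9·2 + 7·2 = 3
t_45 = 6·3 + 6·7 + 7·6 + 9·2 + 7·2 = 2
t_46 = 6·2 + 6·3 + 7·7 + 9·6 + 7·2 = 4
t_47 = 6·4 + 6·2 + 7·3 + 9·7 + 7·6 = 8
t_48 = 6·8 + 6·4 + 7·2 + 9·3 + 7·7 = 8
t_49 = 6·8 + 6·8 + 7·4 + 9·2 + 7·3 = 9
t_50 = 6·9 + 6·8 + 7·8 + 9·4 + 7·2 = 10
t_51 = 6·10 + 6·9 + 7·8 + 9·8 + 7·4 = 6
t_52 = 6·6 + 6·10 + 7·9 + 9·8 + 7·8 = 1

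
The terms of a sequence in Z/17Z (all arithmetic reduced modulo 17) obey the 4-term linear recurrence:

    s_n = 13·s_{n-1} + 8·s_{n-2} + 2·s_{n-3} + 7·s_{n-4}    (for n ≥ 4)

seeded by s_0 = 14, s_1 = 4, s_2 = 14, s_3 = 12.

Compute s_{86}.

s_4 = 13·12 + 8·14 + 2·4 + 7·14 = 0
s_5 = 13·0 + 8·12 + 2·14 + 7·4 = 16
s_6 = 13·16 + 8·0 + 2·12 + 7·14 = 7
s_7 = 13·7 + 8·16 + 2·0 + 7·12 = 14
s_8 = 13·14 + 8·7 + 2·16 + 7·0 = 15
s_9 = 13·15 + 8·14 + 2·7 + 7·16 = 8
s_10 = 13·8 + 8·15 + 2·14 + 7·7 = 12
s_11 = 13·12 + 8·8 + 2·15 + 7·14 = 8
s_12 = 13·8 + 8·12 + 2·8 + 7·15 = 15
s_13 = 13·15 + 8·8 + 2·12 + 7·8 = 16
s_14 = 13·16 + 8·15 + 2·8 + 7·12 = 3
s_15 = 13·3 + 8·16 + 2·15 + 7·8 = 15
s_16 = 13·15 + 8·3 + 2·16 + 7·15 = 16
s_17 = 13·16 + 8·15 + 2·3 + 7·16 = 4
s_18 = 13·4 + 8·16 + 2·15 + 7·3 = 10
s_19 = 13·10 + 8·4 + 2·16 + 7·15 = 10
s_20 = 13·10 + 8·10 + 2·4 + 7·16 = 7
s_21 = 13·7 + 8·10 + 2·10 + 7·4 = 15
s_22 = 13·15 + 8·7 + 2·10 + 7·10 = 1
s_23 = 13·1 + 8·15 + 2·7 + 7·10 = 13
s_24 = 13·13 + 8·1 + 2·15 + 7·7 = 1
s_25 = 13·1 + 8·13 + 2·1 + 7·15 = 3
s_26 = 13·3 + 8·1 + 2·13 + 7·1 = 12
s_27 = 13·12 + 8·3 + 2·1 + 7·13 = 1
s_28 = 13·1 + 8·12 + 2·3 + 7·1 = 3
s_29 = 13·3 + 8·1 + 2·12 + 7·3 = 7
s_30 = 13·7 + 8·3 + 2·1 + 7·12 = 14
s_31 = 13·14 + 8·7 + 2·3 + 7·1 = 13
s_32 = 13·13 + 8·14 + 2·7 + 7·3 = 10
s_33 = 13·10 + 8·13 + 2·14 + 7·7 = 5
s_34 = 13·5 + 8·10 + 2·13 + 7·14 = 14
s_35 = 13·14 + 8·5 + 2·10 + 7·13 = 10
s_36 = 13·10 + 8·14 + 2·5 + 7·10 = 16
s_37 = 13·16 + 8·10 + 2·14 + 7·5 = 11
s_38 = 13·11 + 8·16 + 2·10 + 7·14 = 15
s_39 = 13·15 + 8·11 + 2·16 + 7·10 = 11
s_40 = 13·11 + 8·15 + 2·11 + 7·16 = 6
s_41 = 13·6 + 8·11 + 2·15 + 7·11 = 1
s_42 = 13·1 + 8·6 + 2·11 + 7·15 = 1
s_43 = 13·1 + 8·1 + 2·6 + 7·11 = 8
s_44 = 13·8 + 8·1 + 2·1 + 7·6 = 3
s_45 = 13·3 + 8·8 + 2·1 + 7·1 = 10
s_46 = 13·10 + 8·3 + 2·8 + 7·1 = 7
s_47 = 13·7 + 8·10 + 2·3 + 7·8 = 12
s_48 = 13·12 + 8·7 + 2·10 + 7·3 = 15
s_49 = 13·15 + 8·12 + 2·7 + 7·10 = 1
s_50 = 13·1 + 8·15 + 2·12 + 7·7 = 2
s_51 = 13·2 + 8·1 + 2·15 + 7·12 = 12
s_52 = 13·12 + 8·2 + 2·1 + 7·15 = 7
s_53 = 13·7 + 8·12 + 2·2 + 7·1 = 11
s_54 = 13·11 + 8·7 + 2·12 + 7·2 = 16
s_55 = 13·16 + 8·11 + 2·7 + 7·12 = 3
s_56 = 13·3 + 8·16 + 2·11 + 7·7 = 0
s_57 = 13·0 + 8·3 + 2·16 + 7·11 = 14
s_58 = 13·14 + 8·0 + 2·3 + 7·16 = 11
s_59 = 13·11 + 8·14 + 2·0 + 7·3 = 4
s_60 = 13·4 + 8·11 + 2·14 + 7·0 = 15
s_61 = 13·15 + 8·4 + 2·11 + 7·14 = 7
s_62 = 13·7 + 8·15 + 2·4 + 7·11 = 7
s_63 = 13·7 + 8·7 + 2·15 + 7·4 = 1
s_64 = 13·1 + 8·7 + 2·7 + 7·15 = 1
s_65 = 13·1 + 8·1 + 2·7 + 7·7 = 16
s_66 = 13·16 + 8·1 + 2·1 + 7·7 = 12
s_67 = 13·12 + 8·16 + 2·1 + 7·1 = 4
s_68 = 13·4 + 8·12 + 2·16 + 7·1 = 0
s_69 = 13·0 + 8·4 + 2·12 + 7·16 = 15
s_70 = 13·15 + 8·0 + 2·4 + 7·12 = 15
s_71 = 13·15 + 8·15 + 2·0 + 7·4 = 3
s_72 = 13·3 + 8·15 + 2·15 + 7·0 = 2
s_73 = 13·2 + 8·3 + 2·15 + 7·15 = 15
s_74 = 13·15 + 8·2 + 2·3 + 7·15 = 16
s_75 = 13·16 + 8·15 + 2·2 + 7·3 = 13
s_76 = 13·13 + 8·16 + 2·15 + 7·2 = 1
s_77 = 13·1 + 8·13 + 2·16 + 7·15 = 16
s_78 = 13·16 + 8·1 + 2·13 + 7·16 = 14
s_79 = 13·14 + 8·16 + 2·1 + 7·13 = 12
s_80 = 13·12 + 8·14 + 2·16 + 7·1 = 1
s_81 = 13·1 + 8·12 + 2·14 + 7·16 = 11
s_82 = 13·11 + 8·1 + 2·12 + 7·14 = 1
s_83 = 13·1 + 8·11 + 2·1 + 7·12 = 0
s_84 = 13·0 + 8·1 + 2·11 + 7·1 = 3
s_85 = 13·3 + 8·0 + 2·1 + 7·11 = 16
s_86 = 13·16 + 8·3 + 2·0 + 7·1 = 1

1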